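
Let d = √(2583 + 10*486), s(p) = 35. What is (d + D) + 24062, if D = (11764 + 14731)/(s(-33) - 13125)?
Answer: 8998431/374 + 3*√827 ≈ 24146.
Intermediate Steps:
d = 3*√827 (d = √(2583 + 4860) = √7443 = 3*√827 ≈ 86.273)
D = -757/374 (D = (11764 + 14731)/(35 - 13125) = 26495/(-13090) = 26495*(-1/13090) = -757/374 ≈ -2.0241)
(d + D) + 24062 = (3*√827 - 757/374) + 24062 = (-757/374 + 3*√827) + 24062 = 8998431/374 + 3*√827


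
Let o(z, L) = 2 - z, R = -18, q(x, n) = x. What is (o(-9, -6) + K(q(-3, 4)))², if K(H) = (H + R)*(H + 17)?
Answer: 80089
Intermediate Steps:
K(H) = (-18 + H)*(17 + H) (K(H) = (H - 18)*(H + 17) = (-18 + H)*(17 + H))
(o(-9, -6) + K(q(-3, 4)))² = ((2 - 1*(-9)) + (-306 + (-3)² - 1*(-3)))² = ((2 + 9) + (-306 + 9 + 3))² = (11 - 294)² = (-283)² = 80089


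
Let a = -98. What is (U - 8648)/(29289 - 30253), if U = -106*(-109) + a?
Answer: -702/241 ≈ -2.9129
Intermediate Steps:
U = 11456 (U = -106*(-109) - 98 = 11554 - 98 = 11456)
(U - 8648)/(29289 - 30253) = (11456 - 8648)/(29289 - 30253) = 2808/(-964) = 2808*(-1/964) = -702/241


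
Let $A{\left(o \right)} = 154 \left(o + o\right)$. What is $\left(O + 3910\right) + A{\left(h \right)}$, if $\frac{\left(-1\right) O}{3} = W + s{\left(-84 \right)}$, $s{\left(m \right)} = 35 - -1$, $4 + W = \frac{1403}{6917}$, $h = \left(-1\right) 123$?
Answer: $- \frac{235666399}{6917} \approx -34071.0$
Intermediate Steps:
$h = -123$
$A{\left(o \right)} = 308 o$ ($A{\left(o \right)} = 154 \cdot 2 o = 308 o$)
$W = - \frac{26265}{6917}$ ($W = -4 + \frac{1403}{6917} = - \frac{26265}{6917} \approx -3.7972$)
$s{\left(m \right)} = 36$ ($s{\left(m \right)} = 35 + 1 = 36$)
$O = - \frac{668241}{6917}$ ($O = - 3 \left(- \frac{26265}{6917} + 36\right) = \left(-3\right) \frac{222747}{6917} = - \frac{668241}{6917} \approx -96.609$)
$\left(O + 3910\right) + A{\left(h \right)} = \left(- \frac{668241}{6917} + 3910\right) + 308 \left(-123\right) = \frac{26377229}{6917} - 37884 = - \frac{235666399}{6917}$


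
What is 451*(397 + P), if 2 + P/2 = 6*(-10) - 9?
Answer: 115005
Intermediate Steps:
P = -142 (P = -4 + 2*(6*(-10) - 9) = -4 + 2*(-60 - 9) = -4 + 2*(-69) = -4 - 138 = -142)
451*(397 + P) = 451*(397 - 142) = 451*255 = 115005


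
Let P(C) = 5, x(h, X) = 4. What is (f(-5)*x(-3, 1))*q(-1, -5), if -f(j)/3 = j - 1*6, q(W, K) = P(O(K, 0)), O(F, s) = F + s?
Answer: 660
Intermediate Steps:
q(W, K) = 5
f(j) = 18 - 3*j (f(j) = -3*(j - 1*6) = -3*(j - 6) = -3*(-6 + j) = 18 - 3*j)
(f(-5)*x(-3, 1))*q(-1, -5) = ((18 - 3*(-5))*4)*5 = ((18 + 15)*4)*5 = (33*4)*5 = 132*5 = 660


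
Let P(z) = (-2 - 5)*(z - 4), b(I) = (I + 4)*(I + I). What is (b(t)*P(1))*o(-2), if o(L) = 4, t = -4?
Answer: 0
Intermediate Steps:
b(I) = 2*I*(4 + I) (b(I) = (4 + I)*(2*I) = 2*I*(4 + I))
P(z) = 28 - 7*z (P(z) = -7*(-4 + z) = 28 - 7*z)
(b(t)*P(1))*o(-2) = ((2*(-4)*(4 - 4))*(28 - 7*1))*4 = ((2*(-4)*0)*(28 - 7))*4 = (0*21)*4 = 0*4 = 0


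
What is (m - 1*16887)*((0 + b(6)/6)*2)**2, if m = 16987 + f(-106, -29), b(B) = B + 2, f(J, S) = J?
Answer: -128/3 ≈ -42.667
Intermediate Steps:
b(B) = 2 + B
m = 16881 (m = 16987 - 106 = 16881)
(m - 1*16887)*((0 + b(6)/6)*2)**2 = (16881 - 1*16887)*((0 + (2 + 6)/6)*2)**2 = (16881 - 16887)*((0 + 8*(1/6))*2)**2 = -6*4*(0 + 4/3)**2 = -6*((4/3)*2)**2 = -6*(8/3)**2 = -6*64/9 = -128/3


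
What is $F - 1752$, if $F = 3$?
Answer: $-1749$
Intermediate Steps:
$F - 1752 = 3 - 1752 = -1749$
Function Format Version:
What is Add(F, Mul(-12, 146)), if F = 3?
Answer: -1749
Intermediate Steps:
Add(F, Mul(-12, 146)) = Add(3, Mul(-12, 146)) = Add(3, -1752) = -1749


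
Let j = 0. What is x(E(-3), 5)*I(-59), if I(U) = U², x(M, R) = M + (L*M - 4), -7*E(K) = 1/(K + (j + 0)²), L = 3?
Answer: -278480/21 ≈ -13261.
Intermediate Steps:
E(K) = -1/(7*K) (E(K) = -1/(7*(K + (0 + 0)²)) = -1/(7*(K + 0²)) = -1/(7*(K + 0)) = -1/(7*K))
x(M, R) = -4 + 4*M (x(M, R) = M + (3*M - 4) = M + (-4 + 3*M) = -4 + 4*M)
x(E(-3), 5)*I(-59) = (-4 + 4*(-⅐/(-3)))*(-59)² = (-4 + 4*(-⅐*(-⅓)))*3481 = (-4 + 4*(1/21))*3481 = (-4 + 4/21)*3481 = -80/21*3481 = -278480/21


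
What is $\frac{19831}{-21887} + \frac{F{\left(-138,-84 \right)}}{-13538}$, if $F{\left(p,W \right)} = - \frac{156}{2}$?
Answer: $- \frac{133382446}{148153103} \approx -0.9003$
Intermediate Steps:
$F{\left(p,W \right)} = -78$ ($F{\left(p,W \right)} = \left(-156\right) \frac{1}{2} = -78$)
$\frac{19831}{-21887} + \frac{F{\left(-138,-84 \right)}}{-13538} = \frac{19831}{-21887} - \frac{78}{-13538} = 19831 \left(- \frac{1}{21887}\right) - - \frac{39}{6769} = - \frac{19831}{21887} + \frac{39}{6769} = - \frac{133382446}{148153103}$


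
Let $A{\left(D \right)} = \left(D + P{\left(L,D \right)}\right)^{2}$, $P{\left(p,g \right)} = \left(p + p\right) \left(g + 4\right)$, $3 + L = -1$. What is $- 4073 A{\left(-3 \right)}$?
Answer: $-492833$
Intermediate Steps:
$L = -4$ ($L = -3 - 1 = -4$)
$P{\left(p,g \right)} = 2 p \left(4 + g\right)$
$A{\left(D \right)} = \left(-32 - 7 D\right)^{2}$ ($A{\left(D \right)} = \left(D + 2 \left(-4\right) \left(4 + D\right)\right)^{2} = \left(D - \left(32 + 8 D\right)\right)^{2} = \left(-32 - 7 D\right)^{2}$)
$- 4073 A{\left(-3 \right)} = - 4073 \left(32 + 7 \left(-3\right)\right)^{2} = - 4073 \left(32 - 21\right)^{2} = - 4073 \cdot 11^{2} = \left(-4073\right) 121 = -492833$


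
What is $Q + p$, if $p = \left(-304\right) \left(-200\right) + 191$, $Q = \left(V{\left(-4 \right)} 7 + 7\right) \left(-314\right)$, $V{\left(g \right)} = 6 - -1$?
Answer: $43407$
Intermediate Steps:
$V{\left(g \right)} = 7$ ($V{\left(g \right)} = 6 + 1 = 7$)
$Q = -17584$ ($Q = \left(7 \cdot 7 + 7\right) \left(-314\right) = \left(49 + 7\right) \left(-314\right) = 56 \left(-314\right) = -17584$)
$p = 60991$ ($p = 60800 + 191 = 60991$)
$Q + p = -17584 + 60991 = 43407$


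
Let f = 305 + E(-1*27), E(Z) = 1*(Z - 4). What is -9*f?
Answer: -2466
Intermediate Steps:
E(Z) = -4 + Z (E(Z) = 1*(-4 + Z) = -4 + Z)
f = 274 (f = 305 + (-4 - 1*27) = 305 + (-4 - 27) = 305 - 31 = 274)
-9*f = -9*274 = -2466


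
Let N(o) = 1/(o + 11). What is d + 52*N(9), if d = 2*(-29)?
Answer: -277/5 ≈ -55.400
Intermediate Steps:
d = -58
N(o) = 1/(11 + o)
d + 52*N(9) = -58 + 52/(11 + 9) = -58 + 52/20 = -58 + 52*(1/20) = -58 + 13/5 = -277/5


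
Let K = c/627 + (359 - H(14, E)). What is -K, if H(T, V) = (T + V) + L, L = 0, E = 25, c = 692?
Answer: -201332/627 ≈ -321.10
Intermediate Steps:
H(T, V) = T + V (H(T, V) = (T + V) + 0 = T + V)
K = 201332/627 (K = 692/627 + (359 - (14 + 25)) = (1/627)*692 + (359 - 1*39) = 692/627 + (359 - 39) = 692/627 + 320 = 201332/627 ≈ 321.10)
-K = -1*201332/627 = -201332/627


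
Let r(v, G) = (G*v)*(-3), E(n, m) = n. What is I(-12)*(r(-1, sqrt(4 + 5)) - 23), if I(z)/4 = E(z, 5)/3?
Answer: 224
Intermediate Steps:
r(v, G) = -3*G*v
I(z) = 4*z/3 (I(z) = 4*(z/3) = 4*z/3)
I(-12)*(r(-1, sqrt(4 + 5)) - 23) = ((4/3)*(-12))*(-3*sqrt(4 + 5)*(-1) - 23) = -16*(-3*sqrt(9)*(-1) - 23) = -16*(-3*3*(-1) - 23) = -16*(9 - 23) = -16*(-14) = 224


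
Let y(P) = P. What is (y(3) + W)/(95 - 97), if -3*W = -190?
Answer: -199/6 ≈ -33.167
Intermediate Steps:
W = 190/3 (W = -⅓*(-190) = 190/3 ≈ 63.333)
(y(3) + W)/(95 - 97) = (3 + 190/3)/(95 - 97) = (199/3)/(-2) = (199/3)*(-½) = -199/6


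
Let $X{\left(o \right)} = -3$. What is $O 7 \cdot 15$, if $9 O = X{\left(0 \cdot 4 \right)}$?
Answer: $-35$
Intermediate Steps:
$O = - \frac{1}{3}$ ($O = \frac{1}{9} \left(-3\right) = - \frac{1}{3} \approx -0.33333$)
$O 7 \cdot 15 = \left(- \frac{1}{3}\right) 7 \cdot 15 = \left(- \frac{7}{3}\right) 15 = -35$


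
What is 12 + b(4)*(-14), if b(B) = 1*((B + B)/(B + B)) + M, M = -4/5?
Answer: 46/5 ≈ 9.2000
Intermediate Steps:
M = -⅘ (M = (⅕)*(-4) = -⅘ ≈ -0.80000)
b(B) = ⅕ (b(B) = 1*((B + B)/(B + B)) - ⅘ = 1*((2*B)/((2*B))) - ⅘ = 1*((2*B)*(1/(2*B))) - ⅘ = 1*1 - ⅘ = 1 - ⅘ = ⅕)
12 + b(4)*(-14) = 12 + (⅕)*(-14) = 12 - 14/5 = 46/5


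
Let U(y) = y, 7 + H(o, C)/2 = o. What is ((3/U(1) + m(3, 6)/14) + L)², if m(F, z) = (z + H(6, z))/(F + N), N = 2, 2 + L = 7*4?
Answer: 1034289/1225 ≈ 844.32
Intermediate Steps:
H(o, C) = -14 + 2*o
L = 26 (L = -2 + 7*4 = -2 + 28 = 26)
m(F, z) = (-2 + z)/(2 + F) (m(F, z) = (z + (-14 + 2*6))/(F + 2) = (z + (-14 + 12))/(2 + F) = (z - 2)/(2 + F) = (-2 + z)/(2 + F))
((3/U(1) + m(3, 6)/14) + L)² = ((3/1 + ((-2 + 6)/(2 + 3))/14) + 26)² = ((3*1 + (4/5)*(1/14)) + 26)² = ((3 + ((⅕)*4)*(1/14)) + 26)² = ((3 + (⅘)*(1/14)) + 26)² = ((3 + 2/35) + 26)² = (107/35 + 26)² = (1017/35)² = 1034289/1225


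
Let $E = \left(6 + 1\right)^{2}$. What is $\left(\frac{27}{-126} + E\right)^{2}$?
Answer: $\frac{466489}{196} \approx 2380.0$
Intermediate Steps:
$E = 49$ ($E = 7^{2} = 49$)
$\left(\frac{27}{-126} + E\right)^{2} = \left(\frac{27}{-126} + 49\right)^{2} = \left(27 \left(- \frac{1}{126}\right) + 49\right)^{2} = \left(- \frac{3}{14} + 49\right)^{2} = \left(\frac{683}{14}\right)^{2} = \frac{466489}{196}$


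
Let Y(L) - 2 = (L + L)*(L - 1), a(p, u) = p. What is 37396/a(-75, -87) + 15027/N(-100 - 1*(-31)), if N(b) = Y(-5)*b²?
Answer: -408796261/819950 ≈ -498.56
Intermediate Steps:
Y(L) = 2 + 2*L*(-1 + L) (Y(L) = 2 + (L + L)*(L - 1) = 2 + (2*L)*(-1 + L) = 2 + 2*L*(-1 + L))
N(b) = 62*b² (N(b) = (2 - 2*(-5) + 2*(-5)²)*b² = (2 + 10 + 2*25)*b² = (2 + 10 + 50)*b² = 62*b²)
37396/a(-75, -87) + 15027/N(-100 - 1*(-31)) = 37396/(-75) + 15027/((62*(-100 - 1*(-31))²)) = 37396*(-1/75) + 15027/((62*(-100 + 31)²)) = -37396/75 + 15027/((62*(-69)²)) = -37396/75 + 15027/((62*4761)) = -37396/75 + 15027/295182 = -37396/75 + 15027*(1/295182) = -37396/75 + 5009/98394 = -408796261/819950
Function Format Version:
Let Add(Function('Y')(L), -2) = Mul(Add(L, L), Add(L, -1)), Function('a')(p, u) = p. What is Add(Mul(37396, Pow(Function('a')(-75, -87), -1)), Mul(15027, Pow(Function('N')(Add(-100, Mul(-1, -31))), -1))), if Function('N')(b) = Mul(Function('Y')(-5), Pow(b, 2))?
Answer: Rational(-408796261, 819950) ≈ -498.56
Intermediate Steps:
Function('Y')(L) = Add(2, Mul(2, L, Add(-1, L))) (Function('Y')(L) = Add(2, Mul(Add(L, L), Add(L, -1))) = Add(2, Mul(Mul(2, L), Add(-1, L))) = Add(2, Mul(2, L, Add(-1, L))))
Function('N')(b) = Mul(62, Pow(b, 2)) (Function('N')(b) = Mul(Add(2, Mul(-2, -5), Mul(2, Pow(-5, 2))), Pow(b, 2)) = Mul(Add(2, 10, Mul(2, 25)), Pow(b, 2)) = Mul(Add(2, 10, 50), Pow(b, 2)) = Mul(62, Pow(b, 2)))
Add(Mul(37396, Pow(Function('a')(-75, -87), -1)), Mul(15027, Pow(Function('N')(Add(-100, Mul(-1, -31))), -1))) = Add(Mul(37396, Pow(-75, -1)), Mul(15027, Pow(Mul(62, Pow(Add(-100, Mul(-1, -31)), 2)), -1))) = Add(Mul(37396, Rational(-1, 75)), Mul(15027, Pow(Mul(62, Pow(Add(-100, 31), 2)), -1))) = Add(Rational(-37396, 75), Mul(15027, Pow(Mul(62, Pow(-69, 2)), -1))) = Add(Rational(-37396, 75), Mul(15027, Pow(Mul(62, 4761), -1))) = Add(Rational(-37396, 75), Mul(15027, Pow(295182, -1))) = Add(Rational(-37396, 75), Mul(15027, Rational(1, 295182))) = Add(Rational(-37396, 75), Rational(5009, 98394)) = Rational(-408796261, 819950)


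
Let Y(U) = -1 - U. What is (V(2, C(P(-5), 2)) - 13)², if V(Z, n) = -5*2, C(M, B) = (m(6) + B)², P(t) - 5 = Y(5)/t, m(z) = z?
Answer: 529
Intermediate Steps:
P(t) = 5 - 6/t (P(t) = 5 + (-1 - 1*5)/t = 5 + (-1 - 5)/t = 5 - 6/t)
C(M, B) = (6 + B)²
V(Z, n) = -10
(V(2, C(P(-5), 2)) - 13)² = (-10 - 13)² = (-23)² = 529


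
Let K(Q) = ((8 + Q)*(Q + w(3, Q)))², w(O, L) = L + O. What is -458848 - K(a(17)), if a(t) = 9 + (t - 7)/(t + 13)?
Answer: -48591088/81 ≈ -5.9989e+5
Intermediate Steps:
a(t) = 9 + (-7 + t)/(13 + t)
K(Q) = (3 + 2*Q)²*(8 + Q)² (K(Q) = ((8 + Q)*(Q + (Q + 3)))² = ((8 + Q)*(Q + (3 + Q)))² = ((8 + Q)*(3 + 2*Q))² = ((3 + 2*Q)*(8 + Q))² = (3 + 2*Q)²*(8 + Q)²)
-458848 - K(a(17)) = -458848 - (3 + 2*(10*(11 + 17)/(13 + 17)))²*(8 + 10*(11 + 17)/(13 + 17))² = -458848 - (3 + 2*(10*28/30))²*(8 + 10*28/30)² = -458848 - (3 + 2*(10*(1/30)*28))²*(8 + 10*(1/30)*28)² = -458848 - (3 + 2*(28/3))²*(8 + 28/3)² = -458848 - (3 + 56/3)²*(52/3)² = -458848 - (65/3)²*2704/9 = -458848 - 4225*2704/(9*9) = -458848 - 1*11424400/81 = -458848 - 11424400/81 = -48591088/81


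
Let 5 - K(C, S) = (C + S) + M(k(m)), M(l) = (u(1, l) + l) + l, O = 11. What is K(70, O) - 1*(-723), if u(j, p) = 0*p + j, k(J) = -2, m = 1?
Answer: 650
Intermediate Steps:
u(j, p) = j (u(j, p) = 0 + j = j)
M(l) = 1 + 2*l (M(l) = (1 + l) + l = 1 + 2*l)
K(C, S) = 8 - C - S (K(C, S) = 5 - ((C + S) + (1 + 2*(-2))) = 5 - ((C + S) + (1 - 4)) = 5 - ((C + S) - 3) = 5 - (-3 + C + S) = 5 + (3 - C - S) = 8 - C - S)
K(70, O) - 1*(-723) = (8 - 1*70 - 1*11) - 1*(-723) = (8 - 70 - 11) + 723 = -73 + 723 = 650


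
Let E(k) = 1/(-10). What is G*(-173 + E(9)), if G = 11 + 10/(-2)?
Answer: -5193/5 ≈ -1038.6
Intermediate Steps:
E(k) = -1/10
G = 6 (G = 11 + 10*(-1/2) = 11 - 5 = 6)
G*(-173 + E(9)) = 6*(-173 - 1/10) = 6*(-1731/10) = -5193/5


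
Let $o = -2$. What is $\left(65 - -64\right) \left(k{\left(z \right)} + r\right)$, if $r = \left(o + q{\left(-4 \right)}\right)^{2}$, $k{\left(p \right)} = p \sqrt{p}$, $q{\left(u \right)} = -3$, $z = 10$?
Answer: $3225 + 1290 \sqrt{10} \approx 7304.3$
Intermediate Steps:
$k{\left(p \right)} = p^{\frac{3}{2}}$
$r = 25$ ($r = \left(-2 - 3\right)^{2} = \left(-5\right)^{2} = 25$)
$\left(65 - -64\right) \left(k{\left(z \right)} + r\right) = \left(65 - -64\right) \left(10^{\frac{3}{2}} + 25\right) = \left(65 + 64\right) \left(10 \sqrt{10} + 25\right) = 129 \left(25 + 10 \sqrt{10}\right) = 3225 + 1290 \sqrt{10}$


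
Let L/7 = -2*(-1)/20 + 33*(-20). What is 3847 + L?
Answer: -7723/10 ≈ -772.30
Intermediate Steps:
L = -46193/10 (L = 7*(-2*(-1)/20 + 33*(-20)) = 7*(2*(1/20) - 660) = 7*(⅒ - 660) = 7*(-6599/10) = -46193/10 ≈ -4619.3)
3847 + L = 3847 - 46193/10 = -7723/10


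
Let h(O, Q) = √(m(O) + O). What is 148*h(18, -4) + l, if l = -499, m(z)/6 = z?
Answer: -499 + 444*√14 ≈ 1162.3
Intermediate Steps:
m(z) = 6*z
h(O, Q) = √7*√O (h(O, Q) = √(6*O + O) = √(7*O) = √7*√O)
148*h(18, -4) + l = 148*(√7*√18) - 499 = 148*(√7*(3*√2)) - 499 = 148*(3*√14) - 499 = 444*√14 - 499 = -499 + 444*√14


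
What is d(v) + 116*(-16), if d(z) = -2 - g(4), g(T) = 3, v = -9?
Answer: -1861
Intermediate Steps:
d(z) = -5 (d(z) = -2 - 1*3 = -2 - 3 = -5)
d(v) + 116*(-16) = -5 + 116*(-16) = -5 - 1856 = -1861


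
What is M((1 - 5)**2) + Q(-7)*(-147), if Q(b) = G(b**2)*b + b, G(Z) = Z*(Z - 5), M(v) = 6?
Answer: 2219559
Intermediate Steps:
G(Z) = Z*(-5 + Z)
Q(b) = b + b**3*(-5 + b**2) (Q(b) = (b**2*(-5 + b**2))*b + b = b**3*(-5 + b**2) + b = b + b**3*(-5 + b**2))
M((1 - 5)**2) + Q(-7)*(-147) = 6 + (-7 + (-7)**5 - 5*(-7)**3)*(-147) = 6 + (-7 - 16807 - 5*(-343))*(-147) = 6 + (-7 - 16807 + 1715)*(-147) = 6 - 15099*(-147) = 6 + 2219553 = 2219559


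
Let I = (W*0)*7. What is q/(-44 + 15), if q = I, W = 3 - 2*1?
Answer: 0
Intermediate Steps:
W = 1 (W = 3 - 2 = 1)
I = 0 (I = (1*0)*7 = 0*7 = 0)
q = 0
q/(-44 + 15) = 0/(-44 + 15) = 0/(-29) = 0*(-1/29) = 0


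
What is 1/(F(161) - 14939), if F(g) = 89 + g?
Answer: -1/14689 ≈ -6.8078e-5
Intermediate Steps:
1/(F(161) - 14939) = 1/((89 + 161) - 14939) = 1/(250 - 14939) = 1/(-14689) = -1/14689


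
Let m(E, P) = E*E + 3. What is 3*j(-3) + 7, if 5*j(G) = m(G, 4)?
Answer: 71/5 ≈ 14.200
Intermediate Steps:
m(E, P) = 3 + E² (m(E, P) = E² + 3 = 3 + E²)
j(G) = ⅗ + G²/5 (j(G) = (3 + G²)/5 = ⅗ + G²/5)
3*j(-3) + 7 = 3*(⅗ + (⅕)*(-3)²) + 7 = 3*(⅗ + (⅕)*9) + 7 = 3*(⅗ + 9/5) + 7 = 3*(12/5) + 7 = 36/5 + 7 = 71/5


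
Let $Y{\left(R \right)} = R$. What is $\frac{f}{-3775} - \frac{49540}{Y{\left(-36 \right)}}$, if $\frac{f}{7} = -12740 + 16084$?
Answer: $\frac{46542703}{33975} \approx 1369.9$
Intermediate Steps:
$f = 23408$ ($f = 7 \left(-12740 + 16084\right) = 7 \cdot 3344 = 23408$)
$\frac{f}{-3775} - \frac{49540}{Y{\left(-36 \right)}} = \frac{23408}{-3775} - \frac{49540}{-36} = 23408 \left(- \frac{1}{3775}\right) - - \frac{12385}{9} = - \frac{23408}{3775} + \frac{12385}{9} = \frac{46542703}{33975}$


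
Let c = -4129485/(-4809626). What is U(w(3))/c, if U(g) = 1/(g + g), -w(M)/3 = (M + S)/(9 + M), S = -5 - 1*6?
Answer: 2404813/8258970 ≈ 0.29118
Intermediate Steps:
S = -11 (S = -5 - 6 = -11)
w(M) = -3*(-11 + M)/(9 + M) (w(M) = -3*(M - 11)/(9 + M) = -3*(-11 + M)/(9 + M))
c = 4129485/4809626 (c = -4129485*(-1/4809626) = 4129485/4809626 ≈ 0.85859)
U(g) = 1/(2*g)
U(w(3))/c = (1/(2*((3*(11 - 1*3)/(9 + 3)))))/(4129485/4809626) = (1/(2*((3*(11 - 3)/12))))*(4809626/4129485) = (1/(2*((3*(1/12)*8))))*(4809626/4129485) = ((1/2)/2)*(4809626/4129485) = ((1/2)*(1/2))*(4809626/4129485) = (1/4)*(4809626/4129485) = 2404813/8258970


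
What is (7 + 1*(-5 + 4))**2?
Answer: 36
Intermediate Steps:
(7 + 1*(-5 + 4))**2 = (7 + 1*(-1))**2 = (7 - 1)**2 = 6**2 = 36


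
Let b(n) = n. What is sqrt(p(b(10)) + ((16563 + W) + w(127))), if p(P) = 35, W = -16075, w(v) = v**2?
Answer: 2*sqrt(4163) ≈ 129.04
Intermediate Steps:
sqrt(p(b(10)) + ((16563 + W) + w(127))) = sqrt(35 + ((16563 - 16075) + 127**2)) = sqrt(35 + (488 + 16129)) = sqrt(35 + 16617) = sqrt(16652) = 2*sqrt(4163)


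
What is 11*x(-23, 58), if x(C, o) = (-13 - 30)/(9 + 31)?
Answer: -473/40 ≈ -11.825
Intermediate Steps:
x(C, o) = -43/40
11*x(-23, 58) = 11*(-43/40) = -473/40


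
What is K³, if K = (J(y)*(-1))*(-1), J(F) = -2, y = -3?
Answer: -8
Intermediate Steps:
K = -2 (K = -2*(-1)*(-1) = 2*(-1) = -2)
K³ = (-2)³ = -8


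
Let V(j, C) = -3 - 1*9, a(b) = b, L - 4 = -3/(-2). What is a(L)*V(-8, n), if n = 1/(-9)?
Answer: -66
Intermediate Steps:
L = 11/2 (L = 4 - 3/(-2) = 4 - 3*(-1/2) = 4 + 3/2 = 11/2 ≈ 5.5000)
n = -1/9 ≈ -0.11111
V(j, C) = -12 (V(j, C) = -3 - 9 = -12)
a(L)*V(-8, n) = (11/2)*(-12) = -66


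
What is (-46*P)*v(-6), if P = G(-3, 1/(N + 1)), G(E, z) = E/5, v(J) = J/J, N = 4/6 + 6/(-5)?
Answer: 138/5 ≈ 27.600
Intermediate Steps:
N = -8/15 (N = 4*(⅙) + 6*(-⅕) = ⅔ - 6/5 = -8/15 ≈ -0.53333)
v(J) = 1
G(E, z) = E/5 (G(E, z) = E*(⅕) = E/5)
P = -⅗ (P = (⅕)*(-3) = -⅗ ≈ -0.60000)
(-46*P)*v(-6) = -46*(-⅗)*1 = (138/5)*1 = 138/5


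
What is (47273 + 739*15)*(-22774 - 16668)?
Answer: -2301756236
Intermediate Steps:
(47273 + 739*15)*(-22774 - 16668) = (47273 + 11085)*(-39442) = 58358*(-39442) = -2301756236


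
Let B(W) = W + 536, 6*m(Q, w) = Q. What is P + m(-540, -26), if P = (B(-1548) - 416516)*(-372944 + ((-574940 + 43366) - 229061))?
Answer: 473300972622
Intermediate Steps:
m(Q, w) = Q/6
B(W) = 536 + W
P = 473300972712 (P = ((536 - 1548) - 416516)*(-372944 + ((-574940 + 43366) - 229061)) = (-1012 - 416516)*(-372944 + (-531574 - 229061)) = -417528*(-372944 - 760635) = -417528*(-1133579) = 473300972712)
P + m(-540, -26) = 473300972712 + (⅙)*(-540) = 473300972712 - 90 = 473300972622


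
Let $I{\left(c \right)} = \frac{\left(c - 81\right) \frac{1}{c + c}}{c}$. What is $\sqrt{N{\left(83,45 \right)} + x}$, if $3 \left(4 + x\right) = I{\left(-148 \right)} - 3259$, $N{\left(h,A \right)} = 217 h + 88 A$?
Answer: $\frac{\sqrt{1829480338}}{296} \approx 144.5$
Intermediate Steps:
$N{\left(h,A \right)} = 88 A + 217 h$
$I{\left(c \right)} = \frac{-81 + c}{2 c^{2}}$ ($I{\left(c \right)} = \frac{\left(-81 + c\right) \frac{1}{2 c}}{c} = \frac{\frac{1}{2} \frac{1}{c} \left(-81 + c\right)}{c} = \frac{-81 + c}{2 c^{2}}$)
$x = - \frac{47765399}{43808}$ ($x = -4 + \frac{\frac{-81 - 148}{2 \cdot 21904} - 3259}{3} = -4 + \frac{\frac{1}{2} \cdot \frac{1}{21904} \left(-229\right) - 3259}{3} = -4 + \frac{- \frac{229}{43808} - 3259}{3} = -4 + \frac{1}{3} \left(- \frac{142770501}{43808}\right) = -4 - \frac{47590167}{43808} = - \frac{47765399}{43808} \approx -1090.3$)
$\sqrt{N{\left(83,45 \right)} + x} = \sqrt{\left(88 \cdot 45 + 217 \cdot 83\right) - \frac{47765399}{43808}} = \sqrt{\left(3960 + 18011\right) - \frac{47765399}{43808}} = \sqrt{21971 - \frac{47765399}{43808}} = \sqrt{\frac{914740169}{43808}} = \frac{\sqrt{1829480338}}{296}$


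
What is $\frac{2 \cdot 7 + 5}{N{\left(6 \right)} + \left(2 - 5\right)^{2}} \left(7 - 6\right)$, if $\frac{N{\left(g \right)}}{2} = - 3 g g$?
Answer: $- \frac{19}{207} \approx -0.091787$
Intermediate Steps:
$N{\left(g \right)} = - 6 g^{2}$ ($N{\left(g \right)} = 2 - 3 g g = 2 \left(- 3 g^{2}\right) = - 6 g^{2}$)
$\frac{2 \cdot 7 + 5}{N{\left(6 \right)} + \left(2 - 5\right)^{2}} \left(7 - 6\right) = \frac{2 \cdot 7 + 5}{- 6 \cdot 6^{2} + \left(2 - 5\right)^{2}} \left(7 - 6\right) = \frac{14 + 5}{\left(-6\right) 36 + \left(-3\right)^{2}} \cdot 1 = \frac{19}{-216 + 9} \cdot 1 = \frac{19}{-207} \cdot 1 = 19 \left(- \frac{1}{207}\right) 1 = \left(- \frac{19}{207}\right) 1 = - \frac{19}{207}$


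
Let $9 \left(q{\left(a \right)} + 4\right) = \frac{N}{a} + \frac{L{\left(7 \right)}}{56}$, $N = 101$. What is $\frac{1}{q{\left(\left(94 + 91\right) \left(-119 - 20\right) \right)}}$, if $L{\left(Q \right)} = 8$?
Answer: $- \frac{540015}{2151724} \approx -0.25097$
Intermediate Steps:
$q{\left(a \right)} = - \frac{251}{63} + \frac{101}{9 a}$ ($q{\left(a \right)} = -4 + \frac{\frac{101}{a} + \frac{8}{56}}{9} = -4 + \frac{\frac{101}{a} + 8 \cdot \frac{1}{56}}{9} = -4 + \frac{\frac{101}{a} + \frac{1}{7}}{9} = -4 + \frac{\frac{1}{7} + \frac{101}{a}}{9} = -4 + \left(\frac{1}{63} + \frac{101}{9 a}\right) = - \frac{251}{63} + \frac{101}{9 a}$)
$\frac{1}{q{\left(\left(94 + 91\right) \left(-119 - 20\right) \right)}} = \frac{1}{\frac{1}{63} \frac{1}{\left(94 + 91\right) \left(-119 - 20\right)} \left(707 - 251 \left(94 + 91\right) \left(-119 - 20\right)\right)} = \frac{1}{\frac{1}{63} \frac{1}{185 \left(-139\right)} \left(707 - 251 \cdot 185 \left(-139\right)\right)} = \frac{1}{\frac{1}{63} \frac{1}{-25715} \left(707 - -6454465\right)} = \frac{1}{\frac{1}{63} \left(- \frac{1}{25715}\right) \left(707 + 6454465\right)} = \frac{1}{\frac{1}{63} \left(- \frac{1}{25715}\right) 6455172} = \frac{1}{- \frac{2151724}{540015}} = - \frac{540015}{2151724}$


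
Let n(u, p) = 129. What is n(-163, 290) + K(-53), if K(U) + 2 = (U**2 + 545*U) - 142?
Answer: -26091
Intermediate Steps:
K(U) = -144 + U**2 + 545*U (K(U) = -2 + ((U**2 + 545*U) - 142) = -2 + (-142 + U**2 + 545*U) = -144 + U**2 + 545*U)
n(-163, 290) + K(-53) = 129 + (-144 + (-53)**2 + 545*(-53)) = 129 + (-144 + 2809 - 28885) = 129 - 26220 = -26091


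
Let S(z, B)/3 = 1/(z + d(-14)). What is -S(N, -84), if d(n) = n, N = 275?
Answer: -1/87 ≈ -0.011494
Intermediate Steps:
S(z, B) = 3/(-14 + z) (S(z, B) = 3/(z - 14) = 3/(-14 + z))
-S(N, -84) = -3/(-14 + 275) = -3/261 = -1*1/87 = -1/87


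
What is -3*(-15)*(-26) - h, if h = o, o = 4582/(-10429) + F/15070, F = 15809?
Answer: -183978906421/157165030 ≈ -1170.6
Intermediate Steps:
o = 95821321/157165030 (o = 4582/(-10429) + 15809/15070 = 4582*(-1/10429) + 15809*(1/15070) = -4582/10429 + 15809/15070 = 95821321/157165030 ≈ 0.60969)
h = 95821321/157165030 ≈ 0.60969
-3*(-15)*(-26) - h = -3*(-15)*(-26) - 1*95821321/157165030 = 45*(-26) - 95821321/157165030 = -1170 - 95821321/157165030 = -183978906421/157165030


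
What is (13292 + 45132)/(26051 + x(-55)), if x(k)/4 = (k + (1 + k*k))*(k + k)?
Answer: -58424/1281189 ≈ -0.045601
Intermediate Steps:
x(k) = 8*k*(1 + k + k²) (x(k) = 4*((k + (1 + k*k))*(k + k)) = 4*((k + (1 + k²))*(2*k)) = 4*((1 + k + k²)*(2*k)) = 4*(2*k*(1 + k + k²)) = 8*k*(1 + k + k²))
(13292 + 45132)/(26051 + x(-55)) = (13292 + 45132)/(26051 + 8*(-55)*(1 - 55 + (-55)²)) = 58424/(26051 + 8*(-55)*(1 - 55 + 3025)) = 58424/(26051 + 8*(-55)*2971) = 58424/(26051 - 1307240) = 58424/(-1281189) = 58424*(-1/1281189) = -58424/1281189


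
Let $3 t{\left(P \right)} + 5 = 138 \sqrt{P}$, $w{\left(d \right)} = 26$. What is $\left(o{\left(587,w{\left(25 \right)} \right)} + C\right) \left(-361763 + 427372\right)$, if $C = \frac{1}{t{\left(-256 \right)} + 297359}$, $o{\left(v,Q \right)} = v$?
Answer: $\frac{3831016407360358991}{99474666056} - \frac{13581063 i}{24868666514} \approx 3.8513 \cdot 10^{7} - 0.00054611 i$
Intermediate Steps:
$t{\left(P \right)} = - \frac{5}{3} + 46 \sqrt{P}$ ($t{\left(P \right)} = - \frac{5}{3} + \frac{138 \sqrt{P}}{3} = - \frac{5}{3} + 46 \sqrt{P}$)
$C = \frac{9 \left(\frac{892072}{3} - 736 i\right)}{795797328448}$ ($C = \frac{1}{\left(- \frac{5}{3} + 46 \sqrt{-256}\right) + 297359} = \frac{1}{\left(- \frac{5}{3} + 46 \cdot 16 i\right) + 297359} = \frac{1}{\left(- \frac{5}{3} + 736 i\right) + 297359} = \frac{1}{\frac{892072}{3} + 736 i} = \frac{9 \left(\frac{892072}{3} - 736 i\right)}{795797328448} \approx 3.3629 \cdot 10^{-6} - 8.3237 \cdot 10^{-9} i$)
$\left(o{\left(587,w{\left(25 \right)} \right)} + C\right) \left(-361763 + 427372\right) = \left(587 + \left(\frac{334527}{99474666056} - \frac{207 i}{24868666514}\right)\right) \left(-361763 + 427372\right) = \left(\frac{58391629309399}{99474666056} - \frac{207 i}{24868666514}\right) 65609 = \frac{3831016407360358991}{99474666056} - \frac{13581063 i}{24868666514}$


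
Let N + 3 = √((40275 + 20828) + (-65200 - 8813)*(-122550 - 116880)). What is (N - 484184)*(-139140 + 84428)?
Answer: 26490839144 - 54712*√17720993693 ≈ 1.9208e+10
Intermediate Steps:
N = -3 + √17720993693 (N = -3 + √((40275 + 20828) + (-65200 - 8813)*(-122550 - 116880)) = -3 + √(61103 - 74013*(-239430)) = -3 + √(61103 + 17720932590) = -3 + √17720993693 ≈ 1.3312e+5)
(N - 484184)*(-139140 + 84428) = ((-3 + √17720993693) - 484184)*(-139140 + 84428) = (-484187 + √17720993693)*(-54712) = 26490839144 - 54712*√17720993693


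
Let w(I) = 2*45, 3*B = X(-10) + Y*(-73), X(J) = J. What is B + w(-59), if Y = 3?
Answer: 41/3 ≈ 13.667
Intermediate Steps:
B = -229/3 (B = (-10 + 3*(-73))/3 = (-10 - 219)/3 = (⅓)*(-229) = -229/3 ≈ -76.333)
w(I) = 90
B + w(-59) = -229/3 + 90 = 41/3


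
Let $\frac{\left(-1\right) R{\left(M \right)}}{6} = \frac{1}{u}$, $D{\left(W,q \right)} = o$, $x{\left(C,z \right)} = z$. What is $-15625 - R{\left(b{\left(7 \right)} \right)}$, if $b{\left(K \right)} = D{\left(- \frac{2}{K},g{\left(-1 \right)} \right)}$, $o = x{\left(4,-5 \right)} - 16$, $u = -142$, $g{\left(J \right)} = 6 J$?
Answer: $- \frac{1109378}{71} \approx -15625.0$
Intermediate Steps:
$o = -21$ ($o = -5 - 16 = -21$)
$D{\left(W,q \right)} = -21$
$b{\left(K \right)} = -21$
$R{\left(M \right)} = \frac{3}{71}$ ($R{\left(M \right)} = - \frac{6}{-142} = \left(-6\right) \left(- \frac{1}{142}\right) = \frac{3}{71}$)
$-15625 - R{\left(b{\left(7 \right)} \right)} = -15625 - \frac{3}{71} = - \frac{1109378}{71}$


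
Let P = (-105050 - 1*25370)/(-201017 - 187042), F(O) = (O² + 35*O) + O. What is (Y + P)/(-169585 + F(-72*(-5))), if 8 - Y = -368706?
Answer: -143082916546/10487294475 ≈ -13.643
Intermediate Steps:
F(O) = O² + 36*O
P = 130420/388059 (P = (-105050 - 25370)/(-388059) = -130420*(-1/388059) = 130420/388059 ≈ 0.33608)
Y = 368714 (Y = 8 - 1*(-368706) = 8 + 368706 = 368714)
(Y + P)/(-169585 + F(-72*(-5))) = (368714 + 130420/388059)/(-169585 + (-72*(-5))*(36 - 72*(-5))) = 143082916546/(388059*(-169585 + 360*(36 + 360))) = 143082916546/(388059*(-169585 + 360*396)) = 143082916546/(388059*(-169585 + 142560)) = (143082916546/388059)/(-27025) = (143082916546/388059)*(-1/27025) = -143082916546/10487294475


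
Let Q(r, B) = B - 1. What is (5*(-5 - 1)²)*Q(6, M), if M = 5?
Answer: 720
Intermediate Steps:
Q(r, B) = -1 + B
(5*(-5 - 1)²)*Q(6, M) = (5*(-5 - 1)²)*(-1 + 5) = (5*(-6)²)*4 = (5*36)*4 = 180*4 = 720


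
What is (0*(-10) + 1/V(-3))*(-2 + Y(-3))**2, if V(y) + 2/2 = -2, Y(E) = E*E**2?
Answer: -841/3 ≈ -280.33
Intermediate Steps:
Y(E) = E**3
V(y) = -3 (V(y) = -1 - 2 = -3)
(0*(-10) + 1/V(-3))*(-2 + Y(-3))**2 = (0*(-10) + 1/(-3))*(-2 + (-3)**3)**2 = (0 - 1/3)*(-2 - 27)**2 = -1/3*(-29)**2 = -1/3*841 = -841/3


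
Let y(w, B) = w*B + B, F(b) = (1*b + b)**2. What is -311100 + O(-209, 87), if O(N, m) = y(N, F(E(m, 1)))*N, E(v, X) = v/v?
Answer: -137212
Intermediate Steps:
E(v, X) = 1
F(b) = 4*b**2 (F(b) = (b + b)**2 = (2*b)**2 = 4*b**2)
y(w, B) = B + B*w (y(w, B) = B*w + B = B + B*w)
O(N, m) = N*(4 + 4*N) (O(N, m) = ((4*1**2)*(1 + N))*N = ((4*1)*(1 + N))*N = (4*(1 + N))*N = (4 + 4*N)*N = N*(4 + 4*N))
-311100 + O(-209, 87) = -311100 + 4*(-209)*(1 - 209) = -311100 + 4*(-209)*(-208) = -311100 + 173888 = -137212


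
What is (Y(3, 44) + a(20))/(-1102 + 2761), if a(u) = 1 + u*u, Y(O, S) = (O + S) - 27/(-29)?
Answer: 13019/48111 ≈ 0.27060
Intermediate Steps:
Y(O, S) = 27/29 + O + S (Y(O, S) = (O + S) - 27*(-1/29) = (O + S) + 27/29 = 27/29 + O + S)
a(u) = 1 + u²
(Y(3, 44) + a(20))/(-1102 + 2761) = ((27/29 + 3 + 44) + (1 + 20²))/(-1102 + 2761) = (1390/29 + (1 + 400))/1659 = (1390/29 + 401)*(1/1659) = (13019/29)*(1/1659) = 13019/48111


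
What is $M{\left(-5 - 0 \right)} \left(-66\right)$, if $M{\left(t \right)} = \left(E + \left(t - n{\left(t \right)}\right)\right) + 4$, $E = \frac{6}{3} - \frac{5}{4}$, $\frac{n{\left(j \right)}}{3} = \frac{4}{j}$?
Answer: $- \frac{1419}{10} \approx -141.9$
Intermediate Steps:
$n{\left(j \right)} = \frac{12}{j}$ ($n{\left(j \right)} = 3 \frac{4}{j} = \frac{12}{j}$)
$E = \frac{3}{4}$ ($E = 6 \cdot \frac{1}{3} - \frac{5}{4} = 2 - \frac{5}{4} = \frac{3}{4} \approx 0.75$)
$M{\left(t \right)} = \frac{19}{4} + t - \frac{12}{t}$ ($M{\left(t \right)} = \left(\frac{3}{4} + \left(t - \frac{12}{t}\right)\right) + 4 = \left(\frac{3}{4} + t - \frac{12}{t}\right) + 4 = \frac{19}{4} + t - \frac{12}{t}$)
$M{\left(-5 - 0 \right)} \left(-66\right) = \left(\frac{19}{4} - 5 - \frac{12}{-5 - 0}\right) \left(-66\right) = \left(\frac{19}{4} + \left(-5 + 0\right) - \frac{12}{-5 + 0}\right) \left(-66\right) = \left(\frac{19}{4} - 5 - \frac{12}{-5}\right) \left(-66\right) = \left(\frac{19}{4} - 5 - - \frac{12}{5}\right) \left(-66\right) = \left(\frac{19}{4} - 5 + \frac{12}{5}\right) \left(-66\right) = \frac{43}{20} \left(-66\right) = - \frac{1419}{10}$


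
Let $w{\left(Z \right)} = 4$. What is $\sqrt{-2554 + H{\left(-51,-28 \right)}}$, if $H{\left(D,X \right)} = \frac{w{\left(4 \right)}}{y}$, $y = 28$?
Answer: $\frac{i \sqrt{125139}}{7} \approx 50.536 i$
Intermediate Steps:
$H{\left(D,X \right)} = \frac{1}{7}$ ($H{\left(D,X \right)} = \frac{4}{28} = 4 \cdot \frac{1}{28} = \frac{1}{7}$)
$\sqrt{-2554 + H{\left(-51,-28 \right)}} = \sqrt{-2554 + \frac{1}{7}} = \sqrt{- \frac{17877}{7}} = \frac{i \sqrt{125139}}{7}$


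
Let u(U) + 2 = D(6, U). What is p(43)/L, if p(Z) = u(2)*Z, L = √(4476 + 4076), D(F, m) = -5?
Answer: -301*√2138/4276 ≈ -3.2549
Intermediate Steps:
u(U) = -7 (u(U) = -2 - 5 = -7)
L = 2*√2138 (L = √8552 = 2*√2138 ≈ 92.477)
p(Z) = -7*Z
p(43)/L = (-7*43)/((2*√2138)) = -301*√2138/4276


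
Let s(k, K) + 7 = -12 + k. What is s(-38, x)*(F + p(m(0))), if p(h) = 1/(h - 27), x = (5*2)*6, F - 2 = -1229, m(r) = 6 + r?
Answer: 489592/7 ≈ 69942.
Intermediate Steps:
F = -1227 (F = 2 - 1229 = -1227)
x = 60 (x = 10*6 = 60)
s(k, K) = -19 + k (s(k, K) = -7 + (-12 + k) = -19 + k)
p(h) = 1/(-27 + h)
s(-38, x)*(F + p(m(0))) = (-19 - 38)*(-1227 + 1/(-27 + (6 + 0))) = -57*(-1227 + 1/(-27 + 6)) = -57*(-1227 + 1/(-21)) = -57*(-1227 - 1/21) = -57*(-25768/21) = 489592/7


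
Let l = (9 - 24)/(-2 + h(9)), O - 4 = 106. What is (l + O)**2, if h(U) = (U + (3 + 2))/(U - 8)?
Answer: 189225/16 ≈ 11827.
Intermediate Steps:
O = 110 (O = 4 + 106 = 110)
h(U) = (5 + U)/(-8 + U) (h(U) = (U + 5)/(-8 + U) = (5 + U)/(-8 + U))
l = -5/4 (l = (9 - 24)/(-2 + (5 + 9)/(-8 + 9)) = -15/(-2 + 14/1) = -15/(-2 + 1*14) = -15/(-2 + 14) = -15/12 = -15*1/12 = -5/4 ≈ -1.2500)
(l + O)**2 = (-5/4 + 110)**2 = (435/4)**2 = 189225/16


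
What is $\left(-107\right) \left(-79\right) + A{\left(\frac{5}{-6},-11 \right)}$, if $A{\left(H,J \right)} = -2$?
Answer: $8451$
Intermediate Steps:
$\left(-107\right) \left(-79\right) + A{\left(\frac{5}{-6},-11 \right)} = \left(-107\right) \left(-79\right) - 2 = 8453 - 2 = 8451$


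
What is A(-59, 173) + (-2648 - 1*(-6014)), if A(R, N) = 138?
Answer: 3504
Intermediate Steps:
A(-59, 173) + (-2648 - 1*(-6014)) = 138 + (-2648 - 1*(-6014)) = 138 + (-2648 + 6014) = 138 + 3366 = 3504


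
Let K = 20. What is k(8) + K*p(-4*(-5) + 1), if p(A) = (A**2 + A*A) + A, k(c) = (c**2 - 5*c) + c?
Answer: 18092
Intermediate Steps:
k(c) = c**2 - 4*c
p(A) = A + 2*A**2 (p(A) = (A**2 + A**2) + A = 2*A**2 + A = A + 2*A**2)
k(8) + K*p(-4*(-5) + 1) = 8*(-4 + 8) + 20*((-4*(-5) + 1)*(1 + 2*(-4*(-5) + 1))) = 8*4 + 20*((20 + 1)*(1 + 2*(20 + 1))) = 32 + 20*(21*(1 + 2*21)) = 32 + 20*(21*(1 + 42)) = 32 + 20*(21*43) = 32 + 20*903 = 32 + 18060 = 18092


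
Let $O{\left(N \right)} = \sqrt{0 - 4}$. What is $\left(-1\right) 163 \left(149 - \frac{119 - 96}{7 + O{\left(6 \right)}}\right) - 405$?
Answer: $- \frac{1282433}{53} - \frac{7498 i}{53} \approx -24197.0 - 141.47 i$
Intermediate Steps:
$O{\left(N \right)} = 2 i$ ($O{\left(N \right)} = \sqrt{-4} = 2 i$)
$\left(-1\right) 163 \left(149 - \frac{119 - 96}{7 + O{\left(6 \right)}}\right) - 405 = \left(-1\right) 163 \left(149 - \frac{119 - 96}{7 + 2 i}\right) - 405 = - 163 \left(149 - 23 \frac{7 - 2 i}{53}\right) - 405 = - 163 \left(149 - \frac{23 \left(7 - 2 i\right)}{53}\right) - 405 = \left(-24287 + \frac{3749 \left(7 - 2 i\right)}{53}\right) - 405 = -24692 + \frac{3749 \left(7 - 2 i\right)}{53}$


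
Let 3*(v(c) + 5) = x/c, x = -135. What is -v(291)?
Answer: 500/97 ≈ 5.1546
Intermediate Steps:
v(c) = -5 - 45/c (v(c) = -5 + (-135/c)/3 = -5 - 45/c)
-v(291) = -(-5 - 45/291) = -(-5 - 45*1/291) = -(-5 - 15/97) = -1*(-500/97) = 500/97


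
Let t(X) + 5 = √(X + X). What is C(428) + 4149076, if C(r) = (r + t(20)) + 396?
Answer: 4149895 + 2*√10 ≈ 4.1499e+6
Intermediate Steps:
t(X) = -5 + √2*√X (t(X) = -5 + √(X + X) = -5 + √(2*X) = -5 + √2*√X)
C(r) = 391 + r + 2*√10 (C(r) = (r + (-5 + √2*√20)) + 396 = (r + (-5 + √2*(2*√5))) + 396 = (r + (-5 + 2*√10)) + 396 = (-5 + r + 2*√10) + 396 = 391 + r + 2*√10)
C(428) + 4149076 = (391 + 428 + 2*√10) + 4149076 = (819 + 2*√10) + 4149076 = 4149895 + 2*√10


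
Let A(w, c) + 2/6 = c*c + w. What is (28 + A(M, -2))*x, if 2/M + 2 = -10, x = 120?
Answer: 3780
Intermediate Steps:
M = -⅙ (M = 2/(-2 - 10) = 2/(-12) = 2*(-1/12) = -⅙ ≈ -0.16667)
A(w, c) = -⅓ + w + c² (A(w, c) = -⅓ + (c*c + w) = -⅓ + (c² + w) = -⅓ + (w + c²) = -⅓ + w + c²)
(28 + A(M, -2))*x = (28 + (-⅓ - ⅙ + (-2)²))*120 = (28 + (-⅓ - ⅙ + 4))*120 = (28 + 7/2)*120 = (63/2)*120 = 3780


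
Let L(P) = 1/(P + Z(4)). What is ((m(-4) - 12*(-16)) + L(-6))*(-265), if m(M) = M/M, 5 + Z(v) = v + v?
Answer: -153170/3 ≈ -51057.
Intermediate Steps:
Z(v) = -5 + 2*v (Z(v) = -5 + (v + v) = -5 + 2*v)
m(M) = 1
L(P) = 1/(3 + P) (L(P) = 1/(P + (-5 + 2*4)) = 1/(P + (-5 + 8)) = 1/(P + 3) = 1/(3 + P))
((m(-4) - 12*(-16)) + L(-6))*(-265) = ((1 - 12*(-16)) + 1/(3 - 6))*(-265) = ((1 + 192) + 1/(-3))*(-265) = (193 - ⅓)*(-265) = (578/3)*(-265) = -153170/3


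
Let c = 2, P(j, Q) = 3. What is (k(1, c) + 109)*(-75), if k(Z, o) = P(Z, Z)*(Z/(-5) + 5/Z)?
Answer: -9255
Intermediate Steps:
k(Z, o) = 15/Z - 3*Z/5 (k(Z, o) = 3*(Z/(-5) + 5/Z) = 3*(Z*(-⅕) + 5/Z) = 3*(-Z/5 + 5/Z) = 3*(5/Z - Z/5) = 15/Z - 3*Z/5)
(k(1, c) + 109)*(-75) = ((15/1 - ⅗*1) + 109)*(-75) = ((15*1 - ⅗) + 109)*(-75) = ((15 - ⅗) + 109)*(-75) = (72/5 + 109)*(-75) = (617/5)*(-75) = -9255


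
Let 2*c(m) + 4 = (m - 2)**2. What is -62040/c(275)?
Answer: -2256/1355 ≈ -1.6649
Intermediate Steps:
c(m) = -2 + (-2 + m)**2/2 (c(m) = -2 + (m - 2)**2/2 = -2 + (-2 + m)**2/2)
-62040/c(275) = -62040*2/(275*(-4 + 275)) = -62040/((1/2)*275*271) = -62040/74525/2 = -62040*2/74525 = -2256/1355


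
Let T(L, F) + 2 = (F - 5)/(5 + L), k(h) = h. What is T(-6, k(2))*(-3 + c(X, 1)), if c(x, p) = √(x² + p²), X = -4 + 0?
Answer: -3 + √17 ≈ 1.1231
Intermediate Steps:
X = -4
c(x, p) = √(p² + x²)
T(L, F) = -2 + (-5 + F)/(5 + L) (T(L, F) = -2 + (F - 5)/(5 + L) = -2 + (-5 + F)/(5 + L))
T(-6, k(2))*(-3 + c(X, 1)) = ((-15 + 2 - 2*(-6))/(5 - 6))*(-3 + √(1² + (-4)²)) = ((-15 + 2 + 12)/(-1))*(-3 + √(1 + 16)) = (-1*(-1))*(-3 + √17) = 1*(-3 + √17) = -3 + √17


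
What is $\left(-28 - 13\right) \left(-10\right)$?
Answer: $410$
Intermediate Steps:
$\left(-28 - 13\right) \left(-10\right) = \left(-41\right) \left(-10\right) = 410$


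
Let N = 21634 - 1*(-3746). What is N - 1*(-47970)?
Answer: 73350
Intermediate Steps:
N = 25380 (N = 21634 + 3746 = 25380)
N - 1*(-47970) = 25380 - 1*(-47970) = 25380 + 47970 = 73350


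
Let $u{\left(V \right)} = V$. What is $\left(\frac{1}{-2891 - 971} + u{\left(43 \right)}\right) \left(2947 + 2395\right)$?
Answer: $\frac{443559615}{1931} \approx 2.297 \cdot 10^{5}$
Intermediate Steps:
$\left(\frac{1}{-2891 - 971} + u{\left(43 \right)}\right) \left(2947 + 2395\right) = \left(\frac{1}{-2891 - 971} + 43\right) \left(2947 + 2395\right) = \left(\frac{1}{-3862} + 43\right) 5342 = \left(- \frac{1}{3862} + 43\right) 5342 = \frac{166065}{3862} \cdot 5342 = \frac{443559615}{1931}$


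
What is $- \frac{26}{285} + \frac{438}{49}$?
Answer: $\frac{123556}{13965} \approx 8.8475$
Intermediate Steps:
$- \frac{26}{285} + \frac{438}{49} = \frac{123556}{13965}$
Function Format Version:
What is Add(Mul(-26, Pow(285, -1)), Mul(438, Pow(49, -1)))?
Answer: Rational(123556, 13965) ≈ 8.8475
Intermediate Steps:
Add(Mul(-26, Pow(285, -1)), Mul(438, Pow(49, -1))) = Add(Mul(-26, Rational(1, 285)), Mul(438, Rational(1, 49))) = Add(Rational(-26, 285), Rational(438, 49)) = Rational(123556, 13965)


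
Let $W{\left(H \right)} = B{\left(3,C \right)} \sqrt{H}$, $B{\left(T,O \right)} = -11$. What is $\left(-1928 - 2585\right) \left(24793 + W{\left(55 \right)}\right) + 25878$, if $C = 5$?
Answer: $-111864931 + 49643 \sqrt{55} \approx -1.115 \cdot 10^{8}$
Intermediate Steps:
$W{\left(H \right)} = - 11 \sqrt{H}$
$\left(-1928 - 2585\right) \left(24793 + W{\left(55 \right)}\right) + 25878 = \left(-1928 - 2585\right) \left(24793 - 11 \sqrt{55}\right) + 25878 = - 4513 \left(24793 - 11 \sqrt{55}\right) + 25878 = \left(-111890809 + 49643 \sqrt{55}\right) + 25878 = -111864931 + 49643 \sqrt{55}$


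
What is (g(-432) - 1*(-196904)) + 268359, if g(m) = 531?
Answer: 465794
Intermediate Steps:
(g(-432) - 1*(-196904)) + 268359 = (531 - 1*(-196904)) + 268359 = (531 + 196904) + 268359 = 197435 + 268359 = 465794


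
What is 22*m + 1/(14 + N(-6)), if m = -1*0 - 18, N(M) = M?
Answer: -3167/8 ≈ -395.88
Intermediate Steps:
m = -18 (m = 0 - 18 = -18)
22*m + 1/(14 + N(-6)) = 22*(-18) + 1/(14 - 6) = -396 + 1/8 = -396 + ⅛ = -3167/8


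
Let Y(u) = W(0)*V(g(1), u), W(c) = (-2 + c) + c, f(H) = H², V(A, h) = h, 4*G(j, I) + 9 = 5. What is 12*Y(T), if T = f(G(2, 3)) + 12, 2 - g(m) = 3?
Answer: -312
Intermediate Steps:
g(m) = -1 (g(m) = 2 - 1*3 = 2 - 3 = -1)
G(j, I) = -1 (G(j, I) = -9/4 + (¼)*5 = -9/4 + 5/4 = -1)
T = 13 (T = (-1)² + 12 = 1 + 12 = 13)
W(c) = -2 + 2*c
Y(u) = -2*u (Y(u) = (-2 + 2*0)*u = (-2 + 0)*u = -2*u)
12*Y(T) = 12*(-2*13) = 12*(-26) = -312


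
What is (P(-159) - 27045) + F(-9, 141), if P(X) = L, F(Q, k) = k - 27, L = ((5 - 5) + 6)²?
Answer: -26895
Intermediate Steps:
L = 36 (L = (0 + 6)² = 6² = 36)
F(Q, k) = -27 + k
P(X) = 36
(P(-159) - 27045) + F(-9, 141) = (36 - 27045) + (-27 + 141) = -27009 + 114 = -26895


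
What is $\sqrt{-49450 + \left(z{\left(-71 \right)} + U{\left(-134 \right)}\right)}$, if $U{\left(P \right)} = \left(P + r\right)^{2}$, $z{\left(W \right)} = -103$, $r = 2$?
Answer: $19 i \sqrt{89} \approx 179.25 i$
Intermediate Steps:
$U{\left(P \right)} = \left(2 + P\right)^{2}$ ($U{\left(P \right)} = \left(P + 2\right)^{2} = \left(2 + P\right)^{2}$)
$\sqrt{-49450 + \left(z{\left(-71 \right)} + U{\left(-134 \right)}\right)} = \sqrt{-49450 - \left(103 - \left(2 - 134\right)^{2}\right)} = \sqrt{-49450 - \left(103 - \left(-132\right)^{2}\right)} = \sqrt{-49450 + \left(-103 + 17424\right)} = \sqrt{-49450 + 17321} = \sqrt{-32129} = 19 i \sqrt{89}$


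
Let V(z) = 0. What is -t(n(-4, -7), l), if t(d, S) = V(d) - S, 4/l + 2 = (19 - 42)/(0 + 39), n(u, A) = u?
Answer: -156/101 ≈ -1.5446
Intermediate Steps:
l = -156/101 (l = 4/(-2 + (19 - 42)/(0 + 39)) = 4/(-2 - 23/39) = 4/(-101/39) = 4*(-39/101) = -156/101 ≈ -1.5446)
t(d, S) = -S (t(d, S) = 0 - S = -S)
-t(n(-4, -7), l) = -(-1)*(-156)/101 = -1*156/101 = -156/101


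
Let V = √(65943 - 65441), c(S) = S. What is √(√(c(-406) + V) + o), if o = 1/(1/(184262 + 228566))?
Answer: √(412828 + I*√(406 - √502)) ≈ 642.52 + 0.02*I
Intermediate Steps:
V = √502 ≈ 22.405
o = 412828 (o = 1/(1/412828) = 412828)
√(√(c(-406) + V) + o) = √(√(-406 + √502) + 412828) = √(412828 + √(-406 + √502))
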